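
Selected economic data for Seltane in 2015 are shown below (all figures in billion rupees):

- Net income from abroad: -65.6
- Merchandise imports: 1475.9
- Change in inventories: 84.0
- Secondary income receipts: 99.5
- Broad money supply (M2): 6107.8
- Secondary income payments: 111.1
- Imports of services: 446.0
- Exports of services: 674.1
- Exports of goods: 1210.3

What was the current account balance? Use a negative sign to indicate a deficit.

-114.7

Goods balance = 1210.3 - 1475.9 = -265.6
Services balance = 674.1 - 446.0 = 228.1
Trade balance (goods + services) = -265.6 + 228.1 = -37.5
Net primary income = -65.6
Net secondary income = 99.5 - 111.1 = -11.6
Current account = -37.5 + (-65.6) + (-11.6) = -114.7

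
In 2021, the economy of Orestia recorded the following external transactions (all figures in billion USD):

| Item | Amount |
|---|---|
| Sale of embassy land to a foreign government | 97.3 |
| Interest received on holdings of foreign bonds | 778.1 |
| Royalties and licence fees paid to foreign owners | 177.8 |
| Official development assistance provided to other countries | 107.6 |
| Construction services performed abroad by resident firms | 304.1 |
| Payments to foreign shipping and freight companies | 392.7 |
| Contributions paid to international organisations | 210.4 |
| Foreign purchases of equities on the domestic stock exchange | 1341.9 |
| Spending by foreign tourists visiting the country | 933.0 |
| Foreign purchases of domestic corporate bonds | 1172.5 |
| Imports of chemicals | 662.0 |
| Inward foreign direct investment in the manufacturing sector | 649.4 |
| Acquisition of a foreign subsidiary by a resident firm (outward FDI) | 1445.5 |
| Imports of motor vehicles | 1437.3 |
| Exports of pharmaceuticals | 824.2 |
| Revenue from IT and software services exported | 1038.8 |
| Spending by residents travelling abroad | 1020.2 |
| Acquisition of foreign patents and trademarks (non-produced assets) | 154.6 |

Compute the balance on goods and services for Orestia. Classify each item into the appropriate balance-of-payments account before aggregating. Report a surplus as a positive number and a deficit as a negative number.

-589.9

Goods: -662.0 + 824.2 - 1437.3 = -1275.1
Services: -392.7 + 933.0 + 1038.8 - 1020.2 + 304.1 - 177.8 = 685.2
Trade balance = -1275.1 + 685.2 = -589.9
(Excluded from the trade balance — capital account: sale of embassy land to a foreign government 97.3, acquisition of foreign patents and trademarks (non-produced assets) 154.6; primary income: interest received on holdings of foreign bonds 778.1; secondary income: official development assistance provided to other countries 107.6, contributions paid to international organisations 210.4; financial account: foreign purchases of equities on the domestic stock exchange 1341.9, foreign purchases of domestic corporate bonds 1172.5, inward foreign direct investment in the manufacturing sector 649.4, acquisition of a foreign subsidiary by a resident firm (outward FDI) 1445.5.)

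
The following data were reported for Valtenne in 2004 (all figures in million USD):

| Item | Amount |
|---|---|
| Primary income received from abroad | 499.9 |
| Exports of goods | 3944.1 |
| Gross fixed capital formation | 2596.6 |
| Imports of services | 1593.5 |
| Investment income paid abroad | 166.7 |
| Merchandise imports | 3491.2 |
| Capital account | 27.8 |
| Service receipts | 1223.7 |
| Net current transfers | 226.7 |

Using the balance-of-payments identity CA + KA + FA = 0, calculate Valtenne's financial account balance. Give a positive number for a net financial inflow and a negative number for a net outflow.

-670.8

Goods balance = 3944.1 - 3491.2 = 452.9
Services balance = 1223.7 - 1593.5 = -369.8
Trade balance (goods + services) = 452.9 + (-369.8) = 83.1
Net primary income = 499.9 - 166.7 = 333.2
Net secondary income = 226.7
Current account = 83.1 + 333.2 + 226.7 = 643.0
Financial account = -(643.0 + 27.8) = -670.8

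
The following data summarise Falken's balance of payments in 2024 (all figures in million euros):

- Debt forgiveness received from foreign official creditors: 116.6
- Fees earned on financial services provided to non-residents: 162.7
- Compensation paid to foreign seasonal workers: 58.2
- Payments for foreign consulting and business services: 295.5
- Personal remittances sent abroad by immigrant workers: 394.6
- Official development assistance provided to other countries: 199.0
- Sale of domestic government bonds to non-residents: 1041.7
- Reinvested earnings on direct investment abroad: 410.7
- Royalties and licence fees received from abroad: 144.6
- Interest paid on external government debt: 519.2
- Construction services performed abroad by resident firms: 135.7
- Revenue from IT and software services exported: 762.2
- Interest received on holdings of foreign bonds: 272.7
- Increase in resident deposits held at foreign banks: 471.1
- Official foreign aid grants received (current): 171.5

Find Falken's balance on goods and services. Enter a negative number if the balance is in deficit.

909.7

Services: 162.7 + 762.2 + 135.7 + 144.6 - 295.5 = 909.7
Trade balance = 0.0 + 909.7 = 909.7
(Excluded from the trade balance — capital account: debt forgiveness received from foreign official creditors 116.6; primary income: compensation paid to foreign seasonal workers 58.2, reinvested earnings on direct investment abroad 410.7, interest paid on external government debt 519.2, interest received on holdings of foreign bonds 272.7; secondary income: personal remittances sent abroad by immigrant workers 394.6, official development assistance provided to other countries 199.0, official foreign aid grants received (current) 171.5; financial account: sale of domestic government bonds to non-residents 1041.7, increase in resident deposits held at foreign banks 471.1.)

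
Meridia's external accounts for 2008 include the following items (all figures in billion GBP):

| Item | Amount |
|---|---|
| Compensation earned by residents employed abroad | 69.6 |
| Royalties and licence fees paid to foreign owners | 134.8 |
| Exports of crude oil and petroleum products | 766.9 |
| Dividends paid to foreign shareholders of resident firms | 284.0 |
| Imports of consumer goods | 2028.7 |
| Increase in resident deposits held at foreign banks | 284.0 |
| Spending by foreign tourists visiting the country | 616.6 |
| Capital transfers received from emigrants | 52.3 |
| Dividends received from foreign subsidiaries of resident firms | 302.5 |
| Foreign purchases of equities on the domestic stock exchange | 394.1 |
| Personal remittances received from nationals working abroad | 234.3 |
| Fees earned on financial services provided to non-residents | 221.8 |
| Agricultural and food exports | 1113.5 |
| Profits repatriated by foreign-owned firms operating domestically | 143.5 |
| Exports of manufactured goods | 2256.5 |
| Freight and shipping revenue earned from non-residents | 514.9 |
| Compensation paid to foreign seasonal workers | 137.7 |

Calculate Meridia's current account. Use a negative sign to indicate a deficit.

3367.9

Goods: 1113.5 + 2256.5 + 766.9 - 2028.7 = 2108.2
Services: 616.6 - 134.8 + 514.9 + 221.8 = 1218.5
Primary income: -143.5 - 284.0 + 302.5 - 137.7 + 69.6 = -193.1
Secondary income: 234.3
Current account = 2108.2 + 1218.5 + (-193.1) + 234.3 = 3367.9
(Excluded from the current account — financial account: increase in resident deposits held at foreign banks 284.0, foreign purchases of equities on the domestic stock exchange 394.1; capital account: capital transfers received from emigrants 52.3.)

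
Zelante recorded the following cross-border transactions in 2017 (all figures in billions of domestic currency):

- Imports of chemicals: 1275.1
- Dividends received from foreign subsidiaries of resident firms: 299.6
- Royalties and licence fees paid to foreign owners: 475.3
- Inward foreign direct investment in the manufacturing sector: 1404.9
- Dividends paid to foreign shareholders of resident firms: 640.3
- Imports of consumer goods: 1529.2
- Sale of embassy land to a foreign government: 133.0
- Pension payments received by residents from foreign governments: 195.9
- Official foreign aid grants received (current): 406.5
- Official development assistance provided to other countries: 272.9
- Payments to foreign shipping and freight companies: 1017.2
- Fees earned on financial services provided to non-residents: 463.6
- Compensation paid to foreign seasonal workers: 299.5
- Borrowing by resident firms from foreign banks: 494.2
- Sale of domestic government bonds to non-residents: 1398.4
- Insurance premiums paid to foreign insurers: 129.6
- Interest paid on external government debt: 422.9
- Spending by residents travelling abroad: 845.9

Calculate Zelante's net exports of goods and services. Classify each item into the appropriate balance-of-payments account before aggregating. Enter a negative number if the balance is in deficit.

Goods: -1529.2 - 1275.1 = -2804.3
Services: -845.9 - 1017.2 - 475.3 - 129.6 + 463.6 = -2004.4
Trade balance = -2804.3 + (-2004.4) = -4808.7
(Excluded from the trade balance — primary income: dividends received from foreign subsidiaries of resident firms 299.6, dividends paid to foreign shareholders of resident firms 640.3, compensation paid to foreign seasonal workers 299.5, interest paid on external government debt 422.9; financial account: inward foreign direct investment in the manufacturing sector 1404.9, borrowing by resident firms from foreign banks 494.2, sale of domestic government bonds to non-residents 1398.4; capital account: sale of embassy land to a foreign government 133.0; secondary income: pension payments received by residents from foreign governments 195.9, official foreign aid grants received (current) 406.5, official development assistance provided to other countries 272.9.)

-4808.7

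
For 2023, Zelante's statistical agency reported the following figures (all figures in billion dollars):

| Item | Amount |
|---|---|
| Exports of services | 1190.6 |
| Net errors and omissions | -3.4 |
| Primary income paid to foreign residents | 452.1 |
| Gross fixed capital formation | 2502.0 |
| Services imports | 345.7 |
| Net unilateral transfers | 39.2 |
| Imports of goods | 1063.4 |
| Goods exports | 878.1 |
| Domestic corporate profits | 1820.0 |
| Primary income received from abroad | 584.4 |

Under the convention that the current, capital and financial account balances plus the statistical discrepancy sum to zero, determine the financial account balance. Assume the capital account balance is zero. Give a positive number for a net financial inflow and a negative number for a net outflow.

-827.7

Goods balance = 878.1 - 1063.4 = -185.3
Services balance = 1190.6 - 345.7 = 844.9
Trade balance (goods + services) = -185.3 + 844.9 = 659.6
Net primary income = 584.4 - 452.1 = 132.3
Net secondary income = 39.2
Current account = 659.6 + 132.3 + 39.2 = 831.1
Financial account = -(831.1 + (-3.4)) = -827.7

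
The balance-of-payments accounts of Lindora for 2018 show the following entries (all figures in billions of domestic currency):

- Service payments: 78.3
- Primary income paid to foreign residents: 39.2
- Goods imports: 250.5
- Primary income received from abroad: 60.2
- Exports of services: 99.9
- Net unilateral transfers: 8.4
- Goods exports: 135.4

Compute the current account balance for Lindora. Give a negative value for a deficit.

Goods balance = 135.4 - 250.5 = -115.1
Services balance = 99.9 - 78.3 = 21.6
Trade balance (goods + services) = -115.1 + 21.6 = -93.5
Net primary income = 60.2 - 39.2 = 21.0
Net secondary income = 8.4
Current account = -93.5 + 21.0 + 8.4 = -64.1

-64.1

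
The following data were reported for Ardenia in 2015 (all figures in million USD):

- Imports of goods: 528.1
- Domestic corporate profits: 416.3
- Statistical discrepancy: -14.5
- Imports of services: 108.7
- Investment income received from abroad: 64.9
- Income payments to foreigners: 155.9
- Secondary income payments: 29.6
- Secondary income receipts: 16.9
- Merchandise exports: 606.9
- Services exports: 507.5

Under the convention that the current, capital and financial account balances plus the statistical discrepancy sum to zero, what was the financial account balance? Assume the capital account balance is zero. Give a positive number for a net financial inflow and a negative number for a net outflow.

-359.4

Goods balance = 606.9 - 528.1 = 78.8
Services balance = 507.5 - 108.7 = 398.8
Trade balance (goods + services) = 78.8 + 398.8 = 477.6
Net primary income = 64.9 - 155.9 = -91.0
Net secondary income = 16.9 - 29.6 = -12.7
Current account = 477.6 + (-91.0) + (-12.7) = 373.9
Financial account = -(373.9 + (-14.5)) = -359.4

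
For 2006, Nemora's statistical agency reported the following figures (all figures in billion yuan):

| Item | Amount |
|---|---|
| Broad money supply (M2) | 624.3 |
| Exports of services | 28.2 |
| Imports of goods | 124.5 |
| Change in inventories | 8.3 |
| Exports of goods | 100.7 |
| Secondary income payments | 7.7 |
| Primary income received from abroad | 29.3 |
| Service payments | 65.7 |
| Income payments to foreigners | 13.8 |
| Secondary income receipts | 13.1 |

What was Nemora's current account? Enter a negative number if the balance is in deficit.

-40.4

Goods balance = 100.7 - 124.5 = -23.8
Services balance = 28.2 - 65.7 = -37.5
Trade balance (goods + services) = -23.8 + (-37.5) = -61.3
Net primary income = 29.3 - 13.8 = 15.5
Net secondary income = 13.1 - 7.7 = 5.4
Current account = -61.3 + 15.5 + 5.4 = -40.4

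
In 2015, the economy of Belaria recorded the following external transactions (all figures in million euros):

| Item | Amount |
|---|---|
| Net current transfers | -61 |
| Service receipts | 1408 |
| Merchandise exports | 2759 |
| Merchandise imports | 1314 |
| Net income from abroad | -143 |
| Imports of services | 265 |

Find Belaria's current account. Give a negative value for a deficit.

2384

Goods balance = 2759 - 1314 = 1445
Services balance = 1408 - 265 = 1143
Trade balance (goods + services) = 1445 + 1143 = 2588
Net primary income = -143
Net secondary income = -61
Current account = 2588 + (-143) + (-61) = 2384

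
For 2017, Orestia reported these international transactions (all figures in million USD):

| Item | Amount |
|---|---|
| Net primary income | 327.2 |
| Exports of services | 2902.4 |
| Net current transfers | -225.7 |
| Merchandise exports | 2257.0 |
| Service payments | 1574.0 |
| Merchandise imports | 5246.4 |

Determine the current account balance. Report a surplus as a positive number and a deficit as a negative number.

-1559.5

Goods balance = 2257.0 - 5246.4 = -2989.4
Services balance = 2902.4 - 1574.0 = 1328.4
Trade balance (goods + services) = -2989.4 + 1328.4 = -1661.0
Net primary income = 327.2
Net secondary income = -225.7
Current account = -1661.0 + 327.2 + (-225.7) = -1559.5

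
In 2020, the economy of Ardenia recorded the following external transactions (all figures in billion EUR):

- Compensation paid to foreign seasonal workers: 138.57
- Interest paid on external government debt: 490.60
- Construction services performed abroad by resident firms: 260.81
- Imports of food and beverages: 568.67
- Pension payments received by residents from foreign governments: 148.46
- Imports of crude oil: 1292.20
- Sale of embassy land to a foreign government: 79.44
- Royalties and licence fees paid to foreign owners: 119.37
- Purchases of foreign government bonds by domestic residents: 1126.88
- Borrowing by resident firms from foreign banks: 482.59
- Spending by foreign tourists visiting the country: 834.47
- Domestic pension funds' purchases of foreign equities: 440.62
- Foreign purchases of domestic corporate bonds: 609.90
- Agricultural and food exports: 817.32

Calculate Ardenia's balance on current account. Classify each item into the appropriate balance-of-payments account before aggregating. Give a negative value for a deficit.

Goods: -1292.20 - 568.67 + 817.32 = -1043.55
Services: -119.37 + 260.81 + 834.47 = 975.91
Primary income: -138.57 - 490.60 = -629.17
Secondary income: 148.46
Current account = (-1043.55) + 975.91 + (-629.17) + 148.46 = -548.35
(Excluded from the current account — capital account: sale of embassy land to a foreign government 79.44; financial account: purchases of foreign government bonds by domestic residents 1126.88, borrowing by resident firms from foreign banks 482.59, domestic pension funds' purchases of foreign equities 440.62, foreign purchases of domestic corporate bonds 609.90.)

-548.35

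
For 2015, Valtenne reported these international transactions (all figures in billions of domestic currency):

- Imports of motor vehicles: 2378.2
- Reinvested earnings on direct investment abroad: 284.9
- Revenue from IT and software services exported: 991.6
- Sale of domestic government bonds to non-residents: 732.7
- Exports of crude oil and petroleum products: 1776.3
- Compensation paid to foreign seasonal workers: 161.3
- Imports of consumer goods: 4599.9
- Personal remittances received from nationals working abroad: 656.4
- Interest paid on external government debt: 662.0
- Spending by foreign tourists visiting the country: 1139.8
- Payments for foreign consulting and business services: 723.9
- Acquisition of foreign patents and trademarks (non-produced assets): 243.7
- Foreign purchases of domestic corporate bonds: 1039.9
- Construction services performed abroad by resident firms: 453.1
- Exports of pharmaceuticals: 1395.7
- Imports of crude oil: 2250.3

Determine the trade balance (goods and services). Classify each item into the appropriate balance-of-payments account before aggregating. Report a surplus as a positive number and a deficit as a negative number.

-4195.8

Goods: -2250.3 - 4599.9 + 1776.3 + 1395.7 - 2378.2 = -6056.4
Services: 453.1 + 1139.8 - 723.9 + 991.6 = 1860.6
Trade balance = -6056.4 + 1860.6 = -4195.8
(Excluded from the trade balance — primary income: reinvested earnings on direct investment abroad 284.9, compensation paid to foreign seasonal workers 161.3, interest paid on external government debt 662.0; financial account: sale of domestic government bonds to non-residents 732.7, foreign purchases of domestic corporate bonds 1039.9; secondary income: personal remittances received from nationals working abroad 656.4; capital account: acquisition of foreign patents and trademarks (non-produced assets) 243.7.)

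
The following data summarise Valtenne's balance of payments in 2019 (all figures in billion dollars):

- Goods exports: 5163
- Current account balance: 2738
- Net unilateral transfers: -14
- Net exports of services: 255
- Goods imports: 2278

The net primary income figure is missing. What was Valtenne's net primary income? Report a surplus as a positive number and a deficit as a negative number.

Current account = goods balance + services balance + net primary income + net secondary income
Sum of the known components = 3126
Net primary income = CA - (known components) = 2738 - 3126 = -388

-388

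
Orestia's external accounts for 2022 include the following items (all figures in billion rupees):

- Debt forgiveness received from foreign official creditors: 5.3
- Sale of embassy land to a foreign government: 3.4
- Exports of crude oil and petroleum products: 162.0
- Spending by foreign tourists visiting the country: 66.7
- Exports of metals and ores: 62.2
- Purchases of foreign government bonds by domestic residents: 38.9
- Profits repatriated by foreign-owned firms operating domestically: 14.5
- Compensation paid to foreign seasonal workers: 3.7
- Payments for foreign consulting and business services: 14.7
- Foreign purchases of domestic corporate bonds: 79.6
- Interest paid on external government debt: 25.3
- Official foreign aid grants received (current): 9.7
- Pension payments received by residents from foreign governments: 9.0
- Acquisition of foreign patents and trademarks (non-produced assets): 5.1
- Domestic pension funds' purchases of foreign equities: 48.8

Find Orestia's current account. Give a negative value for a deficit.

251.4

Goods: 62.2 + 162.0 = 224.2
Services: -14.7 + 66.7 = 52.0
Primary income: -14.5 - 25.3 - 3.7 = -43.5
Secondary income: 9.0 + 9.7 = 18.7
Current account = 224.2 + 52.0 + (-43.5) + 18.7 = 251.4
(Excluded from the current account — capital account: debt forgiveness received from foreign official creditors 5.3, sale of embassy land to a foreign government 3.4, acquisition of foreign patents and trademarks (non-produced assets) 5.1; financial account: purchases of foreign government bonds by domestic residents 38.9, foreign purchases of domestic corporate bonds 79.6, domestic pension funds' purchases of foreign equities 48.8.)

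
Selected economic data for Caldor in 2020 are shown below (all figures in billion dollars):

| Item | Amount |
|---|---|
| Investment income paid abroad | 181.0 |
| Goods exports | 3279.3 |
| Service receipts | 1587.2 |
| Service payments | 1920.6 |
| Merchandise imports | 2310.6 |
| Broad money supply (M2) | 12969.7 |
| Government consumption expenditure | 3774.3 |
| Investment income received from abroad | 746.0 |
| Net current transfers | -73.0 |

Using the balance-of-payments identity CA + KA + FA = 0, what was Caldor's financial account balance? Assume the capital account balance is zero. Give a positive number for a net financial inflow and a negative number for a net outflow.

Goods balance = 3279.3 - 2310.6 = 968.7
Services balance = 1587.2 - 1920.6 = -333.4
Trade balance (goods + services) = 968.7 + (-333.4) = 635.3
Net primary income = 746.0 - 181.0 = 565.0
Net secondary income = -73.0
Current account = 635.3 + 565.0 + (-73.0) = 1127.3
Financial account = -(1127.3) = -1127.3

-1127.3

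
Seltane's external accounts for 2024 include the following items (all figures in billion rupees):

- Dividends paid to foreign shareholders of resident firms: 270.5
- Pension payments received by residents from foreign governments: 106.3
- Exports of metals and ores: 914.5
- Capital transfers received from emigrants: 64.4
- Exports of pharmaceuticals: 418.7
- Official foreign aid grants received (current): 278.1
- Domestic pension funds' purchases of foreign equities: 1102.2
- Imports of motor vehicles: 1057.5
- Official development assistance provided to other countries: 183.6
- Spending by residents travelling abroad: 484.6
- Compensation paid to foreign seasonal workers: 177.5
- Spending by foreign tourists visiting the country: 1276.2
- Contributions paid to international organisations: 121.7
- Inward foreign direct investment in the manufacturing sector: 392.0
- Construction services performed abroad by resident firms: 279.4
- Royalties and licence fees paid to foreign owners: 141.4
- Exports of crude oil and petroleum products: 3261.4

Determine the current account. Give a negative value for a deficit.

4097.8

Goods: 914.5 + 418.7 + 3261.4 - 1057.5 = 3537.1
Services: 1276.2 - 484.6 - 141.4 + 279.4 = 929.6
Primary income: -177.5 - 270.5 = -448.0
Secondary income: 106.3 + 278.1 - 121.7 - 183.6 = 79.1
Current account = 3537.1 + 929.6 + (-448.0) + 79.1 = 4097.8
(Excluded from the current account — capital account: capital transfers received from emigrants 64.4; financial account: domestic pension funds' purchases of foreign equities 1102.2, inward foreign direct investment in the manufacturing sector 392.0.)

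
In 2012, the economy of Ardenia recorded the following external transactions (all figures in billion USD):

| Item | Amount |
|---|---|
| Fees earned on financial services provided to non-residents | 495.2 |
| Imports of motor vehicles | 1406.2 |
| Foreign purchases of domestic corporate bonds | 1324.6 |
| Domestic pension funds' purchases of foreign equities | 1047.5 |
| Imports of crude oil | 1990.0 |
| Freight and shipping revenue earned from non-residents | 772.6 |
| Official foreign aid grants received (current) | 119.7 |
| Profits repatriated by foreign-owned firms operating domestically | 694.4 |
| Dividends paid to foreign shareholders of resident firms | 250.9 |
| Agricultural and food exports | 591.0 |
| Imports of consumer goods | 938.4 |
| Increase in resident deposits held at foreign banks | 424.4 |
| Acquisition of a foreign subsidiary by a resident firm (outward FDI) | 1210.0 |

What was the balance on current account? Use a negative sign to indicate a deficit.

Goods: -1406.2 + 591.0 - 1990.0 - 938.4 = -3743.6
Services: 495.2 + 772.6 = 1267.8
Primary income: -694.4 - 250.9 = -945.3
Secondary income: 119.7
Current account = (-3743.6) + 1267.8 + (-945.3) + 119.7 = -3301.4
(Excluded from the current account — financial account: foreign purchases of domestic corporate bonds 1324.6, domestic pension funds' purchases of foreign equities 1047.5, increase in resident deposits held at foreign banks 424.4, acquisition of a foreign subsidiary by a resident firm (outward FDI) 1210.0.)

-3301.4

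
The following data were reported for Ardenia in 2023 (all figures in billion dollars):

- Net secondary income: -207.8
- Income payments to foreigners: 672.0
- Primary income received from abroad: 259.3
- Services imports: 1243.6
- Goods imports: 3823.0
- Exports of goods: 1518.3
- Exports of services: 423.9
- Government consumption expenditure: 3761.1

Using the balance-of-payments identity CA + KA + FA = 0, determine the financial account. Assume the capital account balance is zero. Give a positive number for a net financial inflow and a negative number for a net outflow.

Goods balance = 1518.3 - 3823.0 = -2304.7
Services balance = 423.9 - 1243.6 = -819.7
Trade balance (goods + services) = -2304.7 + (-819.7) = -3124.4
Net primary income = 259.3 - 672.0 = -412.7
Net secondary income = -207.8
Current account = -3124.4 + (-412.7) + (-207.8) = -3744.9
Financial account = -(-3744.9) = 3744.9

3744.9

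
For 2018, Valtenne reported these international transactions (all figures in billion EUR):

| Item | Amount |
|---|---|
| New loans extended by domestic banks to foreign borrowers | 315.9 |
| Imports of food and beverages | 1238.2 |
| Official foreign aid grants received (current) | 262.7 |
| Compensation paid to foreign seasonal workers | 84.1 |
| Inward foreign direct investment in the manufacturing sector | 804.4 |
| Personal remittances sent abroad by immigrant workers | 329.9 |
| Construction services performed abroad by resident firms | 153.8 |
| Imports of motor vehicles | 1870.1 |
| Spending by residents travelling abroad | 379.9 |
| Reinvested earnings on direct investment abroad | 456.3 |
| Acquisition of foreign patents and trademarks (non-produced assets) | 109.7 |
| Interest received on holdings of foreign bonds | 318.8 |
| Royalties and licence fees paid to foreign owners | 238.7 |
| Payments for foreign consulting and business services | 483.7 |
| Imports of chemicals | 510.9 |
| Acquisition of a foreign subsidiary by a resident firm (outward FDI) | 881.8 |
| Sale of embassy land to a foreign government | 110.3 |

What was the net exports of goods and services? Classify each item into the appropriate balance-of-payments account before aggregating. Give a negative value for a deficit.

-4567.7

Goods: -510.9 - 1238.2 - 1870.1 = -3619.2
Services: -238.7 - 379.9 - 483.7 + 153.8 = -948.5
Trade balance = -3619.2 + (-948.5) = -4567.7
(Excluded from the trade balance — financial account: new loans extended by domestic banks to foreign borrowers 315.9, inward foreign direct investment in the manufacturing sector 804.4, acquisition of a foreign subsidiary by a resident firm (outward FDI) 881.8; secondary income: official foreign aid grants received (current) 262.7, personal remittances sent abroad by immigrant workers 329.9; primary income: compensation paid to foreign seasonal workers 84.1, reinvested earnings on direct investment abroad 456.3, interest received on holdings of foreign bonds 318.8; capital account: acquisition of foreign patents and trademarks (non-produced assets) 109.7, sale of embassy land to a foreign government 110.3.)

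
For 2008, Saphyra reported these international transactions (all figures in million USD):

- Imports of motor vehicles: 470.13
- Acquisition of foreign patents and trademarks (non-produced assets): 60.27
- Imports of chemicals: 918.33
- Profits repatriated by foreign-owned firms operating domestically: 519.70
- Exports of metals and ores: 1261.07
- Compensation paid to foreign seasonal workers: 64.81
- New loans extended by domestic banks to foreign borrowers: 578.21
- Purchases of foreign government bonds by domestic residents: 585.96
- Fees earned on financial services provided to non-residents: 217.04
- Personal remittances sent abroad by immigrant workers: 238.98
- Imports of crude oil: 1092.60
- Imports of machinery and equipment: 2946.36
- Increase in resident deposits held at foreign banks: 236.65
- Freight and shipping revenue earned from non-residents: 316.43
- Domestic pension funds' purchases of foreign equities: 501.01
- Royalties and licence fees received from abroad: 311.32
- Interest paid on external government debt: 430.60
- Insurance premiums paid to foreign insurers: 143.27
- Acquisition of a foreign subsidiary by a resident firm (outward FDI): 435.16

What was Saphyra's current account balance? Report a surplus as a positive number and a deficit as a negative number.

Goods: -1092.60 - 2946.36 - 918.33 + 1261.07 - 470.13 = -4166.35
Services: 311.32 + 316.43 - 143.27 + 217.04 = 701.52
Primary income: -64.81 - 430.60 - 519.70 = -1015.11
Secondary income: -238.98
Current account = (-4166.35) + 701.52 + (-1015.11) + (-238.98) = -4718.92
(Excluded from the current account — capital account: acquisition of foreign patents and trademarks (non-produced assets) 60.27; financial account: new loans extended by domestic banks to foreign borrowers 578.21, purchases of foreign government bonds by domestic residents 585.96, increase in resident deposits held at foreign banks 236.65, domestic pension funds' purchases of foreign equities 501.01, acquisition of a foreign subsidiary by a resident firm (outward FDI) 435.16.)

-4718.92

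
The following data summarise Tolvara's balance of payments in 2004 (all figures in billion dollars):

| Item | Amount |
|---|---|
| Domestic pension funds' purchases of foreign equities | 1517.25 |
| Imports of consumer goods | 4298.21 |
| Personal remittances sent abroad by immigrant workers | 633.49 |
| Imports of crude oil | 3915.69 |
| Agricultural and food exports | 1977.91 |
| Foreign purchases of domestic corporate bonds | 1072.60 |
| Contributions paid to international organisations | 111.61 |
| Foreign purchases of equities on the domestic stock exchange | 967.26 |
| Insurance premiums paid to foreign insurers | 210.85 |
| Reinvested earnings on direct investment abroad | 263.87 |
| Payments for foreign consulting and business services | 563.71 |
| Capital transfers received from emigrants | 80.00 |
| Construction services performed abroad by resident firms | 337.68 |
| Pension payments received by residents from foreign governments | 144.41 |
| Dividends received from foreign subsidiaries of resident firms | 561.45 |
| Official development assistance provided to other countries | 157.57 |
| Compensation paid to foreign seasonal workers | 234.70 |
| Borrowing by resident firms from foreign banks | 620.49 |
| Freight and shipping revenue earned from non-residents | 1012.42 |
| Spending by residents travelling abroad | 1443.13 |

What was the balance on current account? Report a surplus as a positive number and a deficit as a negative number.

Goods: -4298.21 + 1977.91 - 3915.69 = -6235.99
Services: -563.71 + 337.68 + 1012.42 - 210.85 - 1443.13 = -867.59
Primary income: 561.45 + 263.87 - 234.70 = 590.62
Secondary income: -633.49 - 111.61 - 157.57 + 144.41 = -758.26
Current account = (-6235.99) + (-867.59) + 590.62 + (-758.26) = -7271.22
(Excluded from the current account — financial account: domestic pension funds' purchases of foreign equities 1517.25, foreign purchases of domestic corporate bonds 1072.60, foreign purchases of equities on the domestic stock exchange 967.26, borrowing by resident firms from foreign banks 620.49; capital account: capital transfers received from emigrants 80.00.)

-7271.22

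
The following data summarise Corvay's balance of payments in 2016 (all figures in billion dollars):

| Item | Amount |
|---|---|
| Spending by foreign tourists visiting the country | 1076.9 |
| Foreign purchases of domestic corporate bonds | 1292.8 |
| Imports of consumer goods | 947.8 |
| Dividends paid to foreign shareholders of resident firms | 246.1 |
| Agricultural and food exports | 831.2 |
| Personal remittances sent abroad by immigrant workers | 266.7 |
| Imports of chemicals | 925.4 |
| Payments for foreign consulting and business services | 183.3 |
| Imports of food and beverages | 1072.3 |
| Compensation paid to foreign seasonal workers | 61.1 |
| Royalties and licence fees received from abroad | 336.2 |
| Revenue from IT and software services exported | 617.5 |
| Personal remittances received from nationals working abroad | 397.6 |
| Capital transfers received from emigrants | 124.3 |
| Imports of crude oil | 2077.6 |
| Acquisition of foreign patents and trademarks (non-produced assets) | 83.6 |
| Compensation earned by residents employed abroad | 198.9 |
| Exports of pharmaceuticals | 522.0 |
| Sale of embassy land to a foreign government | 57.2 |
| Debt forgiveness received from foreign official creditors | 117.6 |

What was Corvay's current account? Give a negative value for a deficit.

-1800.0

Goods: 522.0 + 831.2 - 2077.6 - 1072.3 - 947.8 - 925.4 = -3669.9
Services: -183.3 + 617.5 + 1076.9 + 336.2 = 1847.3
Primary income: -61.1 + 198.9 - 246.1 = -108.3
Secondary income: 397.6 - 266.7 = 130.9
Current account = (-3669.9) + 1847.3 + (-108.3) + 130.9 = -1800.0
(Excluded from the current account — financial account: foreign purchases of domestic corporate bonds 1292.8; capital account: capital transfers received from emigrants 124.3, acquisition of foreign patents and trademarks (non-produced assets) 83.6, sale of embassy land to a foreign government 57.2, debt forgiveness received from foreign official creditors 117.6.)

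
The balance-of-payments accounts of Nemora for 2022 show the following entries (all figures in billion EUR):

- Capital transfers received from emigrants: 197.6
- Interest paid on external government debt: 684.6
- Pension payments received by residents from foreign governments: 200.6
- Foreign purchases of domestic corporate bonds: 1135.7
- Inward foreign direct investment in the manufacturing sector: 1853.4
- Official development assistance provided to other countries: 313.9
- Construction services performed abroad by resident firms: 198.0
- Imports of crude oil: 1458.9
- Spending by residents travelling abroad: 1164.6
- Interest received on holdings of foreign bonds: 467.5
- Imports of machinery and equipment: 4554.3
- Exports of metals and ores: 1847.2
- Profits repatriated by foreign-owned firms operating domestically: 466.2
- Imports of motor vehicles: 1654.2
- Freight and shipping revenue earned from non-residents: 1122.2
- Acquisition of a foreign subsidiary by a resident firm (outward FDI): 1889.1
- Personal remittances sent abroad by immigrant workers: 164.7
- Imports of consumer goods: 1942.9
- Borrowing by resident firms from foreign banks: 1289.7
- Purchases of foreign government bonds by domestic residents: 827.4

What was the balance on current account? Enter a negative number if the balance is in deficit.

Goods: -1654.2 + 1847.2 - 1942.9 - 1458.9 - 4554.3 = -7763.1
Services: 1122.2 + 198.0 - 1164.6 = 155.6
Primary income: -466.2 + 467.5 - 684.6 = -683.3
Secondary income: -313.9 + 200.6 - 164.7 = -278.0
Current account = (-7763.1) + 155.6 + (-683.3) + (-278.0) = -8568.8
(Excluded from the current account — capital account: capital transfers received from emigrants 197.6; financial account: foreign purchases of domestic corporate bonds 1135.7, inward foreign direct investment in the manufacturing sector 1853.4, acquisition of a foreign subsidiary by a resident firm (outward FDI) 1889.1, borrowing by resident firms from foreign banks 1289.7, purchases of foreign government bonds by domestic residents 827.4.)

-8568.8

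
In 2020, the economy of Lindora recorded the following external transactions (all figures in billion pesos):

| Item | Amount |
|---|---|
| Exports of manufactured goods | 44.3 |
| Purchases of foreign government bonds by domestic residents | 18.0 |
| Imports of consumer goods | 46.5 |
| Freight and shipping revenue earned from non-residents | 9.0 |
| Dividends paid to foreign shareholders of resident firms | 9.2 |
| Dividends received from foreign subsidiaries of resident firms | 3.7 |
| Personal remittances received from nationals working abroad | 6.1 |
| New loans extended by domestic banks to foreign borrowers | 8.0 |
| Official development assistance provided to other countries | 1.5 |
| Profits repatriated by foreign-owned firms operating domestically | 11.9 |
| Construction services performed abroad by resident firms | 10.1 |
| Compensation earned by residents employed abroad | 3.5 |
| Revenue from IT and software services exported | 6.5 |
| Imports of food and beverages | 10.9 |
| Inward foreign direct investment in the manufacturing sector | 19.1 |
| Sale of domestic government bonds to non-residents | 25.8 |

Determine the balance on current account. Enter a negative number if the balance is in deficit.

Goods: -10.9 + 44.3 - 46.5 = -13.1
Services: 6.5 + 9.0 + 10.1 = 25.6
Primary income: -9.2 + 3.5 + 3.7 - 11.9 = -13.9
Secondary income: 6.1 - 1.5 = 4.6
Current account = (-13.1) + 25.6 + (-13.9) + 4.6 = 3.2
(Excluded from the current account — financial account: purchases of foreign government bonds by domestic residents 18.0, new loans extended by domestic banks to foreign borrowers 8.0, inward foreign direct investment in the manufacturing sector 19.1, sale of domestic government bonds to non-residents 25.8.)

3.2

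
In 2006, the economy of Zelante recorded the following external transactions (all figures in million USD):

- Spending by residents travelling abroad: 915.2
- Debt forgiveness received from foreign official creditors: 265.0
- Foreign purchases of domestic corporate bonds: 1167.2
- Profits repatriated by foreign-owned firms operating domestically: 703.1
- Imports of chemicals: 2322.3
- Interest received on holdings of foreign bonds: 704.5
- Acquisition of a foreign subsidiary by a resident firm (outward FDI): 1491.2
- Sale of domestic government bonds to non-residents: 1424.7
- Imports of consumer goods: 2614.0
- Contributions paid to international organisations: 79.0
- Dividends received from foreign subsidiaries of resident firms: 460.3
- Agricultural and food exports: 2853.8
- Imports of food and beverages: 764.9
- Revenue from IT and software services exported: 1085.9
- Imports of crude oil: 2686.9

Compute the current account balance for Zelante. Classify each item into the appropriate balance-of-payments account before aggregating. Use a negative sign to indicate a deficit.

Goods: -2686.9 - 2614.0 - 764.9 - 2322.3 + 2853.8 = -5534.3
Services: 1085.9 - 915.2 = 170.7
Primary income: 460.3 - 703.1 + 704.5 = 461.7
Secondary income: -79.0
Current account = (-5534.3) + 170.7 + 461.7 + (-79.0) = -4980.9
(Excluded from the current account — capital account: debt forgiveness received from foreign official creditors 265.0; financial account: foreign purchases of domestic corporate bonds 1167.2, acquisition of a foreign subsidiary by a resident firm (outward FDI) 1491.2, sale of domestic government bonds to non-residents 1424.7.)

-4980.9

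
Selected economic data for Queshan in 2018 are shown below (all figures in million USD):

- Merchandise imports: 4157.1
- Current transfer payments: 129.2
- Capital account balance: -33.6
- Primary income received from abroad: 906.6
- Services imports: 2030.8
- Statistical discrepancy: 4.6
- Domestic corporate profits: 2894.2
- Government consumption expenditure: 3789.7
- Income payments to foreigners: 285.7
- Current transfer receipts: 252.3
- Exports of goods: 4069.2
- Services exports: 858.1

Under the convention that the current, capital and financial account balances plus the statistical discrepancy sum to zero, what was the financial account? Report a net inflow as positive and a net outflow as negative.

545.6

Goods balance = 4069.2 - 4157.1 = -87.9
Services balance = 858.1 - 2030.8 = -1172.7
Trade balance (goods + services) = -87.9 + (-1172.7) = -1260.6
Net primary income = 906.6 - 285.7 = 620.9
Net secondary income = 252.3 - 129.2 = 123.1
Current account = -1260.6 + 620.9 + 123.1 = -516.6
Financial account = -(-516.6 + (-33.6) + 4.6) = 545.6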